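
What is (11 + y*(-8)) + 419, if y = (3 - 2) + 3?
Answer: 398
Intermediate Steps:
y = 4 (y = 1 + 3 = 4)
(11 + y*(-8)) + 419 = (11 + 4*(-8)) + 419 = (11 - 32) + 419 = -21 + 419 = 398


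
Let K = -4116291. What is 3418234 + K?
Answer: -698057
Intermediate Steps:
3418234 + K = 3418234 - 4116291 = -698057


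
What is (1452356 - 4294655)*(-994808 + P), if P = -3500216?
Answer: 12776202220176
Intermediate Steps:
(1452356 - 4294655)*(-994808 + P) = (1452356 - 4294655)*(-994808 - 3500216) = -2842299*(-4495024) = 12776202220176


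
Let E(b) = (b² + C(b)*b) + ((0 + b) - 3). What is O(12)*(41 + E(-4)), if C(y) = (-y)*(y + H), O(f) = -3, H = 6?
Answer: -54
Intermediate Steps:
C(y) = -y*(6 + y) (C(y) = (-y)*(y + 6) = (-y)*(6 + y) = -y*(6 + y))
E(b) = -3 + b + b² - b²*(6 + b) (E(b) = (b² + (-b*(6 + b))*b) + ((0 + b) - 3) = (b² - b²*(6 + b)) + (b - 3) = (b² - b²*(6 + b)) + (-3 + b) = -3 + b + b² - b²*(6 + b))
O(12)*(41 + E(-4)) = -3*(41 + (-3 - 4 - 1*(-4)³ - 5*(-4)²)) = -3*(41 + (-3 - 4 - 1*(-64) - 5*16)) = -3*(41 + (-3 - 4 + 64 - 80)) = -3*(41 - 23) = -3*18 = -54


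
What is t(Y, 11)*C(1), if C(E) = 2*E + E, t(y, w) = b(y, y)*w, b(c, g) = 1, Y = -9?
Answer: 33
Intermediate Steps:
t(y, w) = w (t(y, w) = 1*w = w)
C(E) = 3*E
t(Y, 11)*C(1) = 11*(3*1) = 11*3 = 33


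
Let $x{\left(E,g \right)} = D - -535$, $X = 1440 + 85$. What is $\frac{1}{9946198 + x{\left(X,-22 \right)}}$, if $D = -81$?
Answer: $\frac{1}{9946652} \approx 1.0054 \cdot 10^{-7}$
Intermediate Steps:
$X = 1525$
$x{\left(E,g \right)} = 454$ ($x{\left(E,g \right)} = -81 - -535 = -81 + 535 = 454$)
$\frac{1}{9946198 + x{\left(X,-22 \right)}} = \frac{1}{9946198 + 454} = \frac{1}{9946652}$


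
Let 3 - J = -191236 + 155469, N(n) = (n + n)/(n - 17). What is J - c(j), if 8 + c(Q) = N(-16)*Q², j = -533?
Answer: -7910174/33 ≈ -2.3970e+5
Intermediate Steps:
N(n) = 2*n/(-17 + n) (N(n) = (2*n)/(-17 + n) = 2*n/(-17 + n))
J = 35770 (J = 3 - (-191236 + 155469) = 3 - 1*(-35767) = 3 + 35767 = 35770)
c(Q) = -8 + 32*Q²/33 (c(Q) = -8 + (2*(-16)/(-17 - 16))*Q² = -8 + (2*(-16)/(-33))*Q² = -8 + (2*(-16)*(-1/33))*Q² = -8 + 32*Q²/33)
J - c(j) = 35770 - (-8 + (32/33)*(-533)²) = 35770 - (-8 + (32/33)*284089) = 35770 - (-8 + 9090848/33) = 35770 - 1*9090584/33 = 35770 - 9090584/33 = -7910174/33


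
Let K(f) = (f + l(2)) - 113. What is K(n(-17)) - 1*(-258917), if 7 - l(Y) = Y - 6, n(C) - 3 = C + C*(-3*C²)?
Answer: 273540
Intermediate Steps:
n(C) = 3 + C - 3*C³ (n(C) = 3 + (C + C*(-3*C²)) = 3 + (C - 3*C³) = 3 + C - 3*C³)
l(Y) = 13 - Y (l(Y) = 7 - (Y - 6) = 7 - (-6 + Y) = 7 + (6 - Y) = 13 - Y)
K(f) = -102 + f (K(f) = (f + (13 - 1*2)) - 113 = (f + (13 - 2)) - 113 = (f + 11) - 113 = (11 + f) - 113 = -102 + f)
K(n(-17)) - 1*(-258917) = (-102 + (3 - 17 - 3*(-17)³)) - 1*(-258917) = (-102 + (3 - 17 - 3*(-4913))) + 258917 = (-102 + (3 - 17 + 14739)) + 258917 = (-102 + 14725) + 258917 = 14623 + 258917 = 273540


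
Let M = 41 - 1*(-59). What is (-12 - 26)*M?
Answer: -3800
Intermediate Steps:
M = 100 (M = 41 + 59 = 100)
(-12 - 26)*M = (-12 - 26)*100 = -38*100 = -3800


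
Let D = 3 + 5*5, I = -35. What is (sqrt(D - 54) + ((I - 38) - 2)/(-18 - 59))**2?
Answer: -148529/5929 + 150*I*sqrt(26)/77 ≈ -25.051 + 9.9332*I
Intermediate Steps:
D = 28 (D = 3 + 25 = 28)
(sqrt(D - 54) + ((I - 38) - 2)/(-18 - 59))**2 = (sqrt(28 - 54) + ((-35 - 38) - 2)/(-18 - 59))**2 = (sqrt(-26) + (-73 - 2)/(-77))**2 = (I*sqrt(26) - 75*(-1/77))**2 = (I*sqrt(26) + 75/77)**2 = (75/77 + I*sqrt(26))**2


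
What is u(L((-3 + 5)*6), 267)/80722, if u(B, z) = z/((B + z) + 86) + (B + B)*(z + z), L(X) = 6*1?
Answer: 2300739/28979198 ≈ 0.079393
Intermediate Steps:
L(X) = 6
u(B, z) = z/(86 + B + z) + 4*B*z (u(B, z) = z/(86 + B + z) + (2*B)*(2*z) = z/(86 + B + z) + 4*B*z)
u(L((-3 + 5)*6), 267)/80722 = (267*(1 + 4*6² + 344*6 + 4*6*267)/(86 + 6 + 267))/80722 = (267*(1 + 4*36 + 2064 + 6408)/359)*(1/80722) = (267*(1/359)*(1 + 144 + 2064 + 6408))*(1/80722) = (267*(1/359)*8617)*(1/80722) = (2300739/359)*(1/80722) = 2300739/28979198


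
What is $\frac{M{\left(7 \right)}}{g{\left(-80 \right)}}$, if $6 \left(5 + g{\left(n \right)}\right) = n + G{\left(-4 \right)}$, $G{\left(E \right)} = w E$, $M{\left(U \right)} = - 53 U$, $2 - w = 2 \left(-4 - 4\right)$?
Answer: $\frac{159}{13} \approx 12.231$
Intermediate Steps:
$w = 18$ ($w = 2 - 2 \left(-4 - 4\right) = 2 - 2 \left(-8\right) = 2 - -16 = 2 + 16 = 18$)
$G{\left(E \right)} = 18 E$
$g{\left(n \right)} = -17 + \frac{n}{6}$ ($g{\left(n \right)} = -5 + \frac{n + 18 \left(-4\right)}{6} = -5 + \frac{n - 72}{6} = -5 + \frac{-72 + n}{6} = -5 + \left(-12 + \frac{n}{6}\right) = -17 + \frac{n}{6}$)
$\frac{M{\left(7 \right)}}{g{\left(-80 \right)}} = \frac{\left(-53\right) 7}{-17 + \frac{1}{6} \left(-80\right)} = - \frac{371}{-17 - \frac{40}{3}} = - \frac{371}{- \frac{91}{3}} = \left(-371\right) \left(- \frac{3}{91}\right) = \frac{159}{13}$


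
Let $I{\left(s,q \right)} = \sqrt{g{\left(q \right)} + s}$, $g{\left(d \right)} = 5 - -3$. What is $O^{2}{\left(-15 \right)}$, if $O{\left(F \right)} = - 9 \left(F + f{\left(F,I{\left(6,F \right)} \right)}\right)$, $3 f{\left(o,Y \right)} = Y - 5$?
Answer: $22626 - 900 \sqrt{14} \approx 19259.0$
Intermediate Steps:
$g{\left(d \right)} = 8$ ($g{\left(d \right)} = 5 + 3 = 8$)
$I{\left(s,q \right)} = \sqrt{8 + s}$
$f{\left(o,Y \right)} = - \frac{5}{3} + \frac{Y}{3}$ ($f{\left(o,Y \right)} = \frac{Y - 5}{3} = \frac{-5 + Y}{3} = - \frac{5}{3} + \frac{Y}{3}$)
$O{\left(F \right)} = 15 - 9 F - 3 \sqrt{14}$ ($O{\left(F \right)} = - 9 \left(F - \left(\frac{5}{3} - \frac{\sqrt{8 + 6}}{3}\right)\right) = - 9 \left(F - \left(\frac{5}{3} - \frac{\sqrt{14}}{3}\right)\right) = - 9 \left(- \frac{5}{3} + F + \frac{\sqrt{14}}{3}\right) = 15 - 9 F - 3 \sqrt{14}$)
$O^{2}{\left(-15 \right)} = \left(15 - -135 - 3 \sqrt{14}\right)^{2} = \left(15 + 135 - 3 \sqrt{14}\right)^{2} = \left(150 - 3 \sqrt{14}\right)^{2}$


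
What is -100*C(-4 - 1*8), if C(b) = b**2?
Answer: -14400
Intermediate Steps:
-100*C(-4 - 1*8) = -100*(-4 - 1*8)**2 = -100*(-4 - 8)**2 = -100*(-12)**2 = -100*144 = -14400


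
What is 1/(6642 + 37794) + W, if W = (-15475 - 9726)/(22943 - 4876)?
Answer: -5516323/3954804 ≈ -1.3948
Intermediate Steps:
W = -869/623 (W = -25201/18067 = -25201*1/18067 = -869/623 ≈ -1.3949)
1/(6642 + 37794) + W = 1/(6642 + 37794) - 869/623 = 1/44436 - 869/623 = -5516323/3954804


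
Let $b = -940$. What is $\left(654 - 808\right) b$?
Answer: $144760$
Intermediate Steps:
$\left(654 - 808\right) b = \left(654 - 808\right) \left(-940\right) = \left(-154\right) \left(-940\right) = 144760$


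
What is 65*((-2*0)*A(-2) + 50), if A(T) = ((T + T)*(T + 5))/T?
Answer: 3250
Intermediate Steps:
A(T) = 10 + 2*T (A(T) = ((2*T)*(5 + T))/T = (2*T*(5 + T))/T = 10 + 2*T)
65*((-2*0)*A(-2) + 50) = 65*((-2*0)*(10 + 2*(-2)) + 50) = 65*(0*(10 - 4) + 50) = 65*(0*6 + 50) = 65*(0 + 50) = 65*50 = 3250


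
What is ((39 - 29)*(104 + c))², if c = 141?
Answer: 6002500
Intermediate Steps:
((39 - 29)*(104 + c))² = ((39 - 29)*(104 + 141))² = (10*245)² = 2450² = 6002500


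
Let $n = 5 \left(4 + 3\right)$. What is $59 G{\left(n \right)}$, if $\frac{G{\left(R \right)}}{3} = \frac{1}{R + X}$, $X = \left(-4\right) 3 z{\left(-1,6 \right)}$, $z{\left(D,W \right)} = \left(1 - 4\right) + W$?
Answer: $-177$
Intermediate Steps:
$z{\left(D,W \right)} = -3 + W$
$n = 35$ ($n = 5 \cdot 7 = 35$)
$X = -36$ ($X = \left(-4\right) 3 \left(-3 + 6\right) = \left(-12\right) 3 = -36$)
$G{\left(R \right)} = \frac{3}{-36 + R}$ ($G{\left(R \right)} = \frac{3}{R - 36} = \frac{3}{-36 + R}$)
$59 G{\left(n \right)} = 59 \frac{3}{-36 + 35} = 59 \frac{3}{-1} = 59 \cdot 3 \left(-1\right) = 59 \left(-3\right) = -177$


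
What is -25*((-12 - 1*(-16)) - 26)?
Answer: 550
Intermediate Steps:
-25*((-12 - 1*(-16)) - 26) = -25*((-12 + 16) - 26) = -25*(4 - 26) = -25*(-22) = 550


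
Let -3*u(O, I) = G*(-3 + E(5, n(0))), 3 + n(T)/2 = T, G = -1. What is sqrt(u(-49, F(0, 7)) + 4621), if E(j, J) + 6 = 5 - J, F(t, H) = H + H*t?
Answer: sqrt(41595)/3 ≈ 67.983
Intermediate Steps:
n(T) = -6 + 2*T
E(j, J) = -1 - J (E(j, J) = -6 + (5 - J) = -1 - J)
u(O, I) = 2/3 (u(O, I) = -(-1)*(-3 + (-1 - (-6 + 2*0)))/3 = -(-1)*(-3 + (-1 - (-6 + 0)))/3 = -(-1)*(-3 + (-1 - 1*(-6)))/3 = -(-1)*(-3 + (-1 + 6))/3 = -(-1)*(-3 + 5)/3 = -(-1)*2/3 = -1/3*(-2) = 2/3)
sqrt(u(-49, F(0, 7)) + 4621) = sqrt(2/3 + 4621) = sqrt(13865/3) = sqrt(41595)/3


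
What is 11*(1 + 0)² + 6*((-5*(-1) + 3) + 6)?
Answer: 95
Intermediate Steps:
11*(1 + 0)² + 6*((-5*(-1) + 3) + 6) = 11*1² + 6*((5 + 3) + 6) = 11*1 + 6*(8 + 6) = 11 + 6*14 = 11 + 84 = 95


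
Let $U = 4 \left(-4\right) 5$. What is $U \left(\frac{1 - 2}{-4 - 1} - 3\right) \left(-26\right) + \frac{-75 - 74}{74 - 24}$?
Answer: $- \frac{291349}{50} \approx -5827.0$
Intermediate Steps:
$U = -80$ ($U = \left(-16\right) 5 = -80$)
$U \left(\frac{1 - 2}{-4 - 1} - 3\right) \left(-26\right) + \frac{-75 - 74}{74 - 24} = - 80 \left(\frac{1 - 2}{-4 - 1} - 3\right) \left(-26\right) + \frac{-75 - 74}{74 - 24} = - 80 \left(- \frac{1}{-5} - 3\right) \left(-26\right) - \frac{149}{50} = - 80 \left(\left(-1\right) \left(- \frac{1}{5}\right) - 3\right) \left(-26\right) - \frac{149}{50} = - 80 \left(\frac{1}{5} - 3\right) \left(-26\right) - \frac{149}{50} = \left(-80\right) \left(- \frac{14}{5}\right) \left(-26\right) - \frac{149}{50} = 224 \left(-26\right) - \frac{149}{50} = -5824 - \frac{149}{50} = - \frac{291349}{50}$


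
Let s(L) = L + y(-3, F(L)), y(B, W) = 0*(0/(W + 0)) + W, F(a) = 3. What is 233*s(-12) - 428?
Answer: -2525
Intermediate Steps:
y(B, W) = W (y(B, W) = 0*(0/W) + W = 0*0 + W = 0 + W = W)
s(L) = 3 + L (s(L) = L + 3 = 3 + L)
233*s(-12) - 428 = 233*(3 - 12) - 428 = 233*(-9) - 428 = -2097 - 428 = -2525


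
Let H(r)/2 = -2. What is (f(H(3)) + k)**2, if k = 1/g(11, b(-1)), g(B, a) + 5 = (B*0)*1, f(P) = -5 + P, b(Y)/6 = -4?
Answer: 2116/25 ≈ 84.640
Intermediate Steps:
b(Y) = -24 (b(Y) = 6*(-4) = -24)
H(r) = -4 (H(r) = 2*(-2) = -4)
g(B, a) = -5 (g(B, a) = -5 + (B*0)*1 = -5 + 0*1 = -5 + 0 = -5)
k = -1/5 (k = 1/(-5) = -1/5 ≈ -0.20000)
(f(H(3)) + k)**2 = ((-5 - 4) - 1/5)**2 = (-9 - 1/5)**2 = (-46/5)**2 = 2116/25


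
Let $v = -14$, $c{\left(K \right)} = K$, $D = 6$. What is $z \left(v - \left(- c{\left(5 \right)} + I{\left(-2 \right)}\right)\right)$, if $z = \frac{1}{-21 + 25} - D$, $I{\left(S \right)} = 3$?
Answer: $69$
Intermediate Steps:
$z = - \frac{23}{4}$ ($z = \frac{1}{-21 + 25} - 6 = \frac{1}{4} - 6 = - \frac{23}{4} \approx -5.75$)
$z \left(v - \left(- c{\left(5 \right)} + I{\left(-2 \right)}\right)\right) = - \frac{23 \left(-14 + \left(5 - 3\right)\right)}{4} = - \frac{23 \left(-14 + 2\right)}{4} = \left(- \frac{23}{4}\right) \left(-12\right) = 69$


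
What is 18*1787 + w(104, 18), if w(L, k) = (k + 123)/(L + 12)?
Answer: 3731397/116 ≈ 32167.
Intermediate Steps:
w(L, k) = (123 + k)/(12 + L)
18*1787 + w(104, 18) = 18*1787 + (123 + 18)/(12 + 104) = 32166 + 141/116 = 3731397/116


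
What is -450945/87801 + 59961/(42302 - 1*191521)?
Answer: -3454961796/623884639 ≈ -5.5378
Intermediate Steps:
-450945/87801 + 59961/(42302 - 1*191521) = -450945*1/87801 + 59961/(42302 - 191521) = -150315/29267 + 59961/(-149219) = -150315/29267 + 59961*(-1/149219) = -150315/29267 - 59961/149219 = -3454961796/623884639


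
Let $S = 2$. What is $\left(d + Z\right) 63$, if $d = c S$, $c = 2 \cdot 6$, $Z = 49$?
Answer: $4599$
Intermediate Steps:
$c = 12$
$d = 24$ ($d = 12 \cdot 2 = 24$)
$\left(d + Z\right) 63 = \left(24 + 49\right) 63 = 73 \cdot 63 = 4599$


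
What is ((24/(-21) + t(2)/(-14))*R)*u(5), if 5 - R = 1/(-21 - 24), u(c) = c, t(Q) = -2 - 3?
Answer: -1243/63 ≈ -19.730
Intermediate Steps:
t(Q) = -5
R = 226/45 (R = 5 - 1/(-21 - 24) = 5 - 1/(-45) = 5 - 1*(-1/45) = 5 + 1/45 = 226/45 ≈ 5.0222)
((24/(-21) + t(2)/(-14))*R)*u(5) = ((24/(-21) - 5/(-14))*(226/45))*5 = ((24*(-1/21) - 5*(-1/14))*(226/45))*5 = ((-8/7 + 5/14)*(226/45))*5 = -11/14*226/45*5 = -1243/315*5 = -1243/63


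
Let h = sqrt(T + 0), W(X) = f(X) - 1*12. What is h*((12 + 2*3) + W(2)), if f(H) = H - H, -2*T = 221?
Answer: 3*I*sqrt(442) ≈ 63.071*I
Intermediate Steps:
T = -221/2 (T = -1/2*221 = -221/2 ≈ -110.50)
f(H) = 0
W(X) = -12 (W(X) = 0 - 1*12 = 0 - 12 = -12)
h = I*sqrt(442)/2 (h = sqrt(-221/2 + 0) = sqrt(-221/2) = I*sqrt(442)/2 ≈ 10.512*I)
h*((12 + 2*3) + W(2)) = (I*sqrt(442)/2)*((12 + 2*3) - 12) = (I*sqrt(442)/2)*((12 + 6) - 12) = (I*sqrt(442)/2)*(18 - 12) = (I*sqrt(442)/2)*6 = 3*I*sqrt(442)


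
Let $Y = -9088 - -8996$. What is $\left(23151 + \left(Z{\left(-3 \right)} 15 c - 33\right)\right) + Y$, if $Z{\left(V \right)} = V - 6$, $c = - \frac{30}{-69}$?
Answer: $\frac{528248}{23} \approx 22967.0$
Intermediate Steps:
$c = \frac{10}{23}$ ($c = \left(-30\right) \left(- \frac{1}{69}\right) = \frac{10}{23} \approx 0.43478$)
$Z{\left(V \right)} = -6 + V$ ($Z{\left(V \right)} = V - 6 = -6 + V$)
$Y = -92$ ($Y = -9088 + 8996 = -92$)
$\left(23151 + \left(Z{\left(-3 \right)} 15 c - 33\right)\right) + Y = \left(23151 + \left(\left(-6 - 3\right) 15 \cdot \frac{10}{23} - 33\right)\right) - 92 = \left(23151 + \left(\left(-9\right) 15 \cdot \frac{10}{23} - 33\right)\right) - 92 = \left(23151 - \frac{2109}{23}\right) - 92 = \frac{530364}{23} - 92 = \frac{528248}{23}$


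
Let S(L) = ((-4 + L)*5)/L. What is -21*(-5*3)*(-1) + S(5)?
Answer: -314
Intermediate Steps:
S(L) = (-20 + 5*L)/L
-21*(-5*3)*(-1) + S(5) = -21*(-5*3)*(-1) + (5 - 20/5) = -(-315)*(-1) + (5 - 20*⅕) = -21*15 + (5 - 4) = -315 + 1 = -314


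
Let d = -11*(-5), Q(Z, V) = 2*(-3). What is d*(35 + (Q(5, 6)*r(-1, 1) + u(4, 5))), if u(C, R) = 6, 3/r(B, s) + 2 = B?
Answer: 2585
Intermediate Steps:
Q(Z, V) = -6
r(B, s) = 3/(-2 + B)
d = 55
d*(35 + (Q(5, 6)*r(-1, 1) + u(4, 5))) = 55*(35 + (-18/(-2 - 1) + 6)) = 55*(35 + (-18/(-3) + 6)) = 55*(35 + (-18*(-1)/3 + 6)) = 55*(35 + (-6*(-1) + 6)) = 55*(35 + (6 + 6)) = 55*(35 + 12) = 55*47 = 2585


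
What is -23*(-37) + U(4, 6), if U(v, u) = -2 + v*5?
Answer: 869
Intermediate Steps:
U(v, u) = -2 + 5*v
-23*(-37) + U(4, 6) = -23*(-37) + (-2 + 5*4) = 851 + (-2 + 20) = 851 + 18 = 869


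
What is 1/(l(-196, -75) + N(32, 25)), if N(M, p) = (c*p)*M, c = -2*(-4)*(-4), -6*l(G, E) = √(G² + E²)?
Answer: -921600/23592915959 + 6*√44041/23592915959 ≈ -3.9009e-5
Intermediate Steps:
l(G, E) = -√(E² + G²)/6 (l(G, E) = -√(G² + E²)/6 = -√(E² + G²)/6)
c = -32 (c = 8*(-4) = -32)
N(M, p) = -32*M*p (N(M, p) = (-32*p)*M = -32*M*p)
1/(l(-196, -75) + N(32, 25)) = 1/(-√((-75)² + (-196)²)/6 - 32*32*25) = 1/(-√(5625 + 38416)/6 - 25600) = 1/(-√44041/6 - 25600) = 1/(-25600 - √44041/6)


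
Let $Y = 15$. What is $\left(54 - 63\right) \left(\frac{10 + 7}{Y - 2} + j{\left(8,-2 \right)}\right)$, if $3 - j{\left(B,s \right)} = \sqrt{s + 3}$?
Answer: $- \frac{387}{13} \approx -29.769$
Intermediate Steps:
$j{\left(B,s \right)} = 3 - \sqrt{3 + s}$ ($j{\left(B,s \right)} = 3 - \sqrt{s + 3} = 3 - \sqrt{3 + s}$)
$\left(54 - 63\right) \left(\frac{10 + 7}{Y - 2} + j{\left(8,-2 \right)}\right) = \left(54 - 63\right) \left(\frac{10 + 7}{15 - 2} + \left(3 - \sqrt{3 - 2}\right)\right) = - 9 \left(\frac{17}{13} + \left(3 - \sqrt{1}\right)\right) = - 9 \left(17 \cdot \frac{1}{13} + \left(3 - 1\right)\right) = - 9 \left(\frac{17}{13} + \left(3 - 1\right)\right) = - 9 \left(\frac{17}{13} + 2\right) = \left(-9\right) \frac{43}{13} = - \frac{387}{13}$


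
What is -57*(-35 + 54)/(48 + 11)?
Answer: -1083/59 ≈ -18.356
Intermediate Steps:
-57*(-35 + 54)/(48 + 11) = -1083/59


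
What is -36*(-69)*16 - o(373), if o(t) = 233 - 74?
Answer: 39585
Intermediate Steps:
o(t) = 159
-36*(-69)*16 - o(373) = -36*(-69)*16 - 1*159 = 2484*16 - 159 = 39744 - 159 = 39585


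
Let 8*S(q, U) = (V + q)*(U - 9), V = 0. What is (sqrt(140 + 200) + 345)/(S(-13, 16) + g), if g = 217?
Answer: 552/329 + 16*sqrt(85)/1645 ≈ 1.7675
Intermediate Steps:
S(q, U) = q*(-9 + U)/8 (S(q, U) = ((0 + q)*(U - 9))/8 = (q*(-9 + U))/8 = q*(-9 + U)/8)
(sqrt(140 + 200) + 345)/(S(-13, 16) + g) = (sqrt(140 + 200) + 345)/((1/8)*(-13)*(-9 + 16) + 217) = (sqrt(340) + 345)/((1/8)*(-13)*7 + 217) = (2*sqrt(85) + 345)/(-91/8 + 217) = (345 + 2*sqrt(85))/(1645/8) = (345 + 2*sqrt(85))*(8/1645) = 552/329 + 16*sqrt(85)/1645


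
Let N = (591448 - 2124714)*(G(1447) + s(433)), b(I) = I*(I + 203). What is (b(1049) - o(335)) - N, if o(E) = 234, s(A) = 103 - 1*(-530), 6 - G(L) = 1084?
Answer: -680990256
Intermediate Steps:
G(L) = -1078 (G(L) = 6 - 1*1084 = 6 - 1084 = -1078)
s(A) = 633 (s(A) = 103 + 530 = 633)
b(I) = I*(203 + I)
N = 682303370 (N = (591448 - 2124714)*(-1078 + 633) = -1533266*(-445) = 682303370)
(b(1049) - o(335)) - N = (1049*(203 + 1049) - 1*234) - 1*682303370 = (1049*1252 - 234) - 682303370 = (1313348 - 234) - 682303370 = 1313114 - 682303370 = -680990256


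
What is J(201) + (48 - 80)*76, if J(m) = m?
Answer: -2231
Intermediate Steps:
J(201) + (48 - 80)*76 = 201 + (48 - 80)*76 = 201 - 32*76 = 201 - 2432 = -2231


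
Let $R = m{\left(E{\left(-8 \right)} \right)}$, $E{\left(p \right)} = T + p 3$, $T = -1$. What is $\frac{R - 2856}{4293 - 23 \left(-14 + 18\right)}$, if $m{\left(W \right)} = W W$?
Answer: $- \frac{2231}{4201} \approx -0.53106$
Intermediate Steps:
$E{\left(p \right)} = -1 + 3 p$ ($E{\left(p \right)} = -1 + p 3 = -1 + 3 p$)
$m{\left(W \right)} = W^{2}$
$R = 625$ ($R = \left(-1 + 3 \left(-8\right)\right)^{2} = \left(-1 - 24\right)^{2} = \left(-25\right)^{2} = 625$)
$\frac{R - 2856}{4293 - 23 \left(-14 + 18\right)} = \frac{625 - 2856}{4293 - 23 \left(-14 + 18\right)} = - \frac{2231}{4293 - 92} = - \frac{2231}{4201}$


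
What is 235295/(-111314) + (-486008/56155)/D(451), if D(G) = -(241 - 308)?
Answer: -939369873087/418806123890 ≈ -2.2430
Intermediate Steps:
D(G) = 67 (D(G) = -1*(-67) = 67)
235295/(-111314) + (-486008/56155)/D(451) = 235295/(-111314) - 486008/56155/67 = 235295*(-1/111314) - 486008*1/56155*(1/67) = -235295/111314 - 486008/56155*1/67 = -235295/111314 - 486008/3762385 = -939369873087/418806123890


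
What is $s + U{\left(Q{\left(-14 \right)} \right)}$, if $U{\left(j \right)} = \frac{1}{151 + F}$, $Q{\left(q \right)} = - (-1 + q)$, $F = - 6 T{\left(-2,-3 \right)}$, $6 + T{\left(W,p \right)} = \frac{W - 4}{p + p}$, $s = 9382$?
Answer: $\frac{1698143}{181} \approx 9382.0$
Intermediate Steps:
$T{\left(W,p \right)} = -6 + \frac{-4 + W}{2 p}$ ($T{\left(W,p \right)} = -6 + \frac{W - 4}{p + p} = -6 + \frac{-4 + W}{2 p}$)
$F = 30$ ($F = - 6 \frac{-4 - 2 - -36}{2 \left(-3\right)} = - 6 \cdot \frac{1}{2} \left(- \frac{1}{3}\right) \left(-4 - 2 + 36\right) = - 6 \cdot \frac{1}{2} \left(- \frac{1}{3}\right) 30 = \left(-6\right) \left(-5\right) = 30$)
$Q{\left(q \right)} = 1 - q$
$U{\left(j \right)} = \frac{1}{181}$ ($U{\left(j \right)} = \frac{1}{151 + 30} = \frac{1}{181}$)
$s + U{\left(Q{\left(-14 \right)} \right)} = 9382 + \frac{1}{181} = \frac{1698143}{181}$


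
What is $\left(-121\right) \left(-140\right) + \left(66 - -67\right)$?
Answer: $17073$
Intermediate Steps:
$\left(-121\right) \left(-140\right) + \left(66 - -67\right) = 16940 + \left(66 + 67\right) = 16940 + 133 = 17073$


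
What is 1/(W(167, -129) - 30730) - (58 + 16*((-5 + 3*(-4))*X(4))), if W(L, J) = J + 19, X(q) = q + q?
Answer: 65319119/30840 ≈ 2118.0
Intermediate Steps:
X(q) = 2*q
W(L, J) = 19 + J
1/(W(167, -129) - 30730) - (58 + 16*((-5 + 3*(-4))*X(4))) = 1/((19 - 129) - 30730) - (58 + 16*((-5 + 3*(-4))*(2*4))) = 1/(-110 - 30730) - (58 + 16*((-5 - 12)*8)) = 1/(-30840) - (58 + 16*(-17*8)) = -1/30840 - (58 + 16*(-136)) = -1/30840 - (58 - 2176) = -1/30840 - 1*(-2118) = -1/30840 + 2118 = 65319119/30840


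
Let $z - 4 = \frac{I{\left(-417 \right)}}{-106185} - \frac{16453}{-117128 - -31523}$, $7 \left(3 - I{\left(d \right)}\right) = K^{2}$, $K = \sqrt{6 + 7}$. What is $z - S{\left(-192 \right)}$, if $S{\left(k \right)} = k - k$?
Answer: $\frac{5927729371}{1413994855} \approx 4.1922$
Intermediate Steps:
$K = \sqrt{13} \approx 3.6056$
$S{\left(k \right)} = 0$
$I{\left(d \right)} = \frac{8}{7}$ ($I{\left(d \right)} = 3 - \frac{\left(\sqrt{13}\right)^{2}}{7} = 3 - \frac{13}{7} = \frac{8}{7}$)
$z = \frac{5927729371}{1413994855}$ ($z = 4 - \left(\frac{8}{743295} + \frac{16453}{-117128 - -31523}\right) = 4 - \left(\frac{8}{743295} + \frac{16453}{-117128 + 31523}\right) = 4 - \left(\frac{8}{743295} + \frac{16453}{-85605}\right) = 4 - - \frac{271749951}{1413994855} = 4 + \left(- \frac{8}{743295} + \frac{16453}{85605}\right) = 4 + \frac{271749951}{1413994855} = \frac{5927729371}{1413994855} \approx 4.1922$)
$z - S{\left(-192 \right)} = \frac{5927729371}{1413994855} - 0 = \frac{5927729371}{1413994855} + 0 = \frac{5927729371}{1413994855}$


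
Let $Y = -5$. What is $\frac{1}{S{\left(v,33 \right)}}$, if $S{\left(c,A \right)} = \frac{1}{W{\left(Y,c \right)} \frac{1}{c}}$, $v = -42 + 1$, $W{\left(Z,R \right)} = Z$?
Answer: $\frac{5}{41} \approx 0.12195$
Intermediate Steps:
$v = -41$
$S{\left(c,A \right)} = - \frac{c}{5}$ ($S{\left(c,A \right)} = \frac{1}{\left(-5\right) \frac{1}{c}} = - \frac{c}{5}$)
$\frac{1}{S{\left(v,33 \right)}} = \frac{1}{\left(- \frac{1}{5}\right) \left(-41\right)} = \frac{1}{\frac{41}{5}} = \frac{5}{41}$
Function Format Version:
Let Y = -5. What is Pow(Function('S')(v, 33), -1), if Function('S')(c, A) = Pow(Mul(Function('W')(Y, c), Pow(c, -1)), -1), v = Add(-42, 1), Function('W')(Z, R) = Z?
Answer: Rational(5, 41) ≈ 0.12195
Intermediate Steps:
v = -41
Function('S')(c, A) = Mul(Rational(-1, 5), c) (Function('S')(c, A) = Pow(Mul(-5, Pow(c, -1)), -1) = Mul(Rational(-1, 5), c))
Pow(Function('S')(v, 33), -1) = Pow(Mul(Rational(-1, 5), -41), -1) = Pow(Rational(41, 5), -1) = Rational(5, 41)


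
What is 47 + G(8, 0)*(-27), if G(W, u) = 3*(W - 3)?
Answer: -358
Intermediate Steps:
G(W, u) = -9 + 3*W (G(W, u) = 3*(-3 + W) = -9 + 3*W)
47 + G(8, 0)*(-27) = 47 + (-9 + 3*8)*(-27) = 47 + (-9 + 24)*(-27) = 47 + 15*(-27) = 47 - 405 = -358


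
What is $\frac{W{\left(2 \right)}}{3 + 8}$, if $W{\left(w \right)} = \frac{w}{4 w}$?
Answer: $\frac{1}{44} \approx 0.022727$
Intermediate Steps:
$W{\left(w \right)} = \frac{1}{4}$ ($W{\left(w \right)} = w \frac{1}{4 w} = \frac{1}{4}$)
$\frac{W{\left(2 \right)}}{3 + 8} = \frac{1}{3 + 8} \cdot \frac{1}{4} = \frac{1}{11} \cdot \frac{1}{4} = \frac{1}{44}$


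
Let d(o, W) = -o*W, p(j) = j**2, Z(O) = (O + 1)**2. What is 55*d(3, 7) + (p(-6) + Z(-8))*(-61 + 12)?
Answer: -5320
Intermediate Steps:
Z(O) = (1 + O)**2
d(o, W) = -W*o
55*d(3, 7) + (p(-6) + Z(-8))*(-61 + 12) = 55*(-1*7*3) + ((-6)**2 + (1 - 8)**2)*(-61 + 12) = 55*(-21) + (36 + (-7)**2)*(-49) = -1155 + (36 + 49)*(-49) = -1155 + 85*(-49) = -1155 - 4165 = -5320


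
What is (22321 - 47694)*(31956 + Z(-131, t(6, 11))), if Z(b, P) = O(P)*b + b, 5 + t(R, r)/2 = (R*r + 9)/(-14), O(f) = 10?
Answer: -774257095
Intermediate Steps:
t(R, r) = -79/7 - R*r/7 (t(R, r) = -10 + 2*((R*r + 9)/(-14)) = -10 + 2*((9 + R*r)*(-1/14)) = -10 + 2*(-9/14 - R*r/14) = -10 + (-9/7 - R*r/7) = -79/7 - R*r/7)
Z(b, P) = 11*b (Z(b, P) = 10*b + b = 11*b)
(22321 - 47694)*(31956 + Z(-131, t(6, 11))) = (22321 - 47694)*(31956 + 11*(-131)) = -25373*(31956 - 1441) = -25373*30515 = -774257095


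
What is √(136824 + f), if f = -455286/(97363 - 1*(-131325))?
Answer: √447221561390418/57172 ≈ 369.89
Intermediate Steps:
f = -227643/114344 (f = -455286/(97363 + 131325) = -455286/228688 = -455286*1/228688 = -227643/114344 ≈ -1.9909)
√(136824 + f) = √(136824 - 227643/114344) = √(15644775813/114344) = √447221561390418/57172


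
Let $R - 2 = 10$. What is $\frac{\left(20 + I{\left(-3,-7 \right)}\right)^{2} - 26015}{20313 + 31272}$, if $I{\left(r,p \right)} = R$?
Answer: $- \frac{24991}{51585} \approx -0.48446$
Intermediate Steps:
$R = 12$ ($R = 2 + 10 = 12$)
$I{\left(r,p \right)} = 12$
$\frac{\left(20 + I{\left(-3,-7 \right)}\right)^{2} - 26015}{20313 + 31272} = \frac{\left(20 + 12\right)^{2} - 26015}{20313 + 31272} = \frac{32^{2} - 26015}{51585} = \left(1024 - 26015\right) \frac{1}{51585} = \left(-24991\right) \frac{1}{51585} = - \frac{24991}{51585}$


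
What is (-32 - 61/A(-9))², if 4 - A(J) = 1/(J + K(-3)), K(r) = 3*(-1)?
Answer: 5290000/2401 ≈ 2203.3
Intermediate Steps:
K(r) = -3
A(J) = 4 - 1/(-3 + J) (A(J) = 4 - 1/(J - 3) = 4 - 1/(-3 + J))
(-32 - 61/A(-9))² = (-32 - 61*(-3 - 9)/(-13 + 4*(-9)))² = (-32 - 61*(-12/(-13 - 36)))² = (-32 - 61/((-1/12*(-49))))² = (-32 - 61/49/12)² = (-32 - 61*12/49)² = (-32 - 732/49)² = (-2300/49)² = 5290000/2401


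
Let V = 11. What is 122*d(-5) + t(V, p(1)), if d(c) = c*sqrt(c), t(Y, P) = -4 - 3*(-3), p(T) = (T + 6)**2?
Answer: 5 - 610*I*sqrt(5) ≈ 5.0 - 1364.0*I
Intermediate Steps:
p(T) = (6 + T)**2
t(Y, P) = 5 (t(Y, P) = -4 + 9 = 5)
d(c) = c**(3/2)
122*d(-5) + t(V, p(1)) = 122*(-5)**(3/2) + 5 = 122*(-5*I*sqrt(5)) + 5 = -610*I*sqrt(5) + 5 = 5 - 610*I*sqrt(5)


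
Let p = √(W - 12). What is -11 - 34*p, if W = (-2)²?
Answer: -11 - 68*I*√2 ≈ -11.0 - 96.167*I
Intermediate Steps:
W = 4
p = 2*I*√2 (p = √(4 - 12) = √(-8) = 2*I*√2 ≈ 2.8284*I)
-11 - 34*p = -11 - 68*I*√2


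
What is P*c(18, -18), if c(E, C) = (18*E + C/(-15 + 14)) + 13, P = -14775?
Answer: -5245125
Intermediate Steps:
c(E, C) = 13 - C + 18*E (c(E, C) = (18*E + C/(-1)) + 13 = (18*E - C) + 13 = (-C + 18*E) + 13 = 13 - C + 18*E)
P*c(18, -18) = -14775*(13 - 1*(-18) + 18*18) = -14775*(13 + 18 + 324) = -14775*355 = -5245125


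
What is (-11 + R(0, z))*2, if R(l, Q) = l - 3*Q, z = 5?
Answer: -52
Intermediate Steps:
(-11 + R(0, z))*2 = (-11 + (0 - 3*5))*2 = (-11 + (0 - 15))*2 = (-11 - 15)*2 = -26*2 = -52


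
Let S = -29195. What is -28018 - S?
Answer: 1177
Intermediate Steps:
-28018 - S = -28018 - 1*(-29195) = -28018 + 29195 = 1177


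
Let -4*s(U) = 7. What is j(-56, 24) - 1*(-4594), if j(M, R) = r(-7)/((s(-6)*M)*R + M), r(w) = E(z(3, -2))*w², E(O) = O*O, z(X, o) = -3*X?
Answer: 1507399/328 ≈ 4595.7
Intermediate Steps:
s(U) = -7/4 (s(U) = -¼*7 = -7/4)
E(O) = O²
r(w) = 81*w² (r(w) = (-3*3)²*w² = (-9)²*w² = 81*w²)
j(M, R) = 3969/(M - 7*M*R/4) (j(M, R) = (81*(-7)²)/((-7*M/4)*R + M) = (81*49)/(-7*M*R/4 + M) = 3969/(M - 7*M*R/4))
j(-56, 24) - 1*(-4594) = 15876/(-56*(4 - 7*24)) - 1*(-4594) = 15876*(-1/56)/(4 - 168) + 4594 = 15876*(-1/56)/(-164) + 4594 = 15876*(-1/56)*(-1/164) + 4594 = 567/328 + 4594 = 1507399/328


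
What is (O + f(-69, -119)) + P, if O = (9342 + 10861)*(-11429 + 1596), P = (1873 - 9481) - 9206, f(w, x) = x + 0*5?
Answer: -198673032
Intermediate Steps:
f(w, x) = x (f(w, x) = x + 0 = x)
P = -16814 (P = -7608 - 9206 = -16814)
O = -198656099 (O = 20203*(-9833) = -198656099)
(O + f(-69, -119)) + P = (-198656099 - 119) - 16814 = -198656218 - 16814 = -198673032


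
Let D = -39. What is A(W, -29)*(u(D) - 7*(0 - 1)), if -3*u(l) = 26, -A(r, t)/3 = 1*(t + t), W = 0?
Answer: -290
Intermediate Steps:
A(r, t) = -6*t (A(r, t) = -3*(t + t) = -3*2*t = -6*t)
u(l) = -26/3 (u(l) = -⅓*26 = -26/3)
A(W, -29)*(u(D) - 7*(0 - 1)) = (-6*(-29))*(-26/3 - 7*(0 - 1)) = 174*(-26/3 - 7*(-1)) = 174*(-26/3 + 7) = 174*(-5/3) = -290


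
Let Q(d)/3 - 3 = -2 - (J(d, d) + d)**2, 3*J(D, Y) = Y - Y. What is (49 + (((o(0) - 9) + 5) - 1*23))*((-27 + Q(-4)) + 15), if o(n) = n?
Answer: -1254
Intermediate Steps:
J(D, Y) = 0 (J(D, Y) = (Y - Y)/3 = (1/3)*0 = 0)
Q(d) = 3 - 3*d**2 (Q(d) = 9 + 3*(-2 - (0 + d)**2) = 9 + 3*(-2 - d**2) = 9 + (-6 - 3*d**2) = 3 - 3*d**2)
(49 + (((o(0) - 9) + 5) - 1*23))*((-27 + Q(-4)) + 15) = (49 + (((0 - 9) + 5) - 1*23))*((-27 + (3 - 3*(-4)**2)) + 15) = (49 + ((-9 + 5) - 23))*((-27 + (3 - 3*16)) + 15) = (49 + (-4 - 23))*((-27 + (3 - 48)) + 15) = (49 - 27)*((-27 - 45) + 15) = 22*(-72 + 15) = 22*(-57) = -1254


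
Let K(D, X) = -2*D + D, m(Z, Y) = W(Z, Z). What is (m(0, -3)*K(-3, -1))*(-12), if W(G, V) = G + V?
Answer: 0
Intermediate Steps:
m(Z, Y) = 2*Z (m(Z, Y) = Z + Z = 2*Z)
K(D, X) = -D
(m(0, -3)*K(-3, -1))*(-12) = ((2*0)*(-1*(-3)))*(-12) = (0*3)*(-12) = 0*(-12) = 0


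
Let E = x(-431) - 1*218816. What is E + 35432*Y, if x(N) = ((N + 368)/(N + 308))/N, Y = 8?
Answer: 1142253419/17671 ≈ 64640.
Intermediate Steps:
x(N) = (368 + N)/(N*(308 + N)) (x(N) = ((368 + N)/(308 + N))/N = (368 + N)/(N*(308 + N)))
E = -3866697557/17671 (E = (368 - 431)/((-431)*(308 - 431)) - 1*218816 = -1/431*(-63)/(-123) - 218816 = -1/431*(-1/123)*(-63) - 218816 = -21/17671 - 218816 = -3866697557/17671 ≈ -2.1882e+5)
E + 35432*Y = -3866697557/17671 + 35432*8 = -3866697557/17671 + 283456 = 1142253419/17671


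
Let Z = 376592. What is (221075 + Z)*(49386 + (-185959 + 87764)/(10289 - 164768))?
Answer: 4559719934258363/154479 ≈ 2.9517e+10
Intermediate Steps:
(221075 + Z)*(49386 + (-185959 + 87764)/(10289 - 164768)) = (221075 + 376592)*(49386 + (-185959 + 87764)/(10289 - 164768)) = 597667*(49386 - 98195/(-154479)) = 597667*(49386 - 98195*(-1/154479)) = 597667*(49386 + 98195/154479) = 597667*(7629198089/154479) = 4559719934258363/154479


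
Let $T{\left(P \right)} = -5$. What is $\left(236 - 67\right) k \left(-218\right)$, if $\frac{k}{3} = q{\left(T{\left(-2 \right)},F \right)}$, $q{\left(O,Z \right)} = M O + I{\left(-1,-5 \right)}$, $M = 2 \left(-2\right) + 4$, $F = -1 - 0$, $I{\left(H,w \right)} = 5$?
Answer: $-552630$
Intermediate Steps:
$F = -1$ ($F = -1 + 0 = -1$)
$M = 0$ ($M = -4 + 4 = 0$)
$q{\left(O,Z \right)} = 5$ ($q{\left(O,Z \right)} = 0 O + 5 = 0 + 5 = 5$)
$k = 15$ ($k = 3 \cdot 5 = 15$)
$\left(236 - 67\right) k \left(-218\right) = \left(236 - 67\right) 15 \left(-218\right) = 169 \cdot 15 \left(-218\right) = 2535 \left(-218\right) = -552630$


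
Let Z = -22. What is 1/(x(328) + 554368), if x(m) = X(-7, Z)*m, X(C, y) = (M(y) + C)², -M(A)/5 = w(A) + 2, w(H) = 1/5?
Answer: 1/660640 ≈ 1.5137e-6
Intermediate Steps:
w(H) = ⅕
M(A) = -11 (M(A) = -5*(⅕ + 2) = -5*11/5 = -11)
X(C, y) = (-11 + C)²
x(m) = 324*m (x(m) = (-11 - 7)²*m = (-18)²*m = 324*m)
1/(x(328) + 554368) = 1/(324*328 + 554368) = 1/(106272 + 554368) = 1/660640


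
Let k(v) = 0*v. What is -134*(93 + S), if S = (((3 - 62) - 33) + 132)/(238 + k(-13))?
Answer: -1485658/119 ≈ -12485.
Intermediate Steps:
k(v) = 0
S = 20/119 (S = (((3 - 62) - 33) + 132)/(238 + 0) = ((-59 - 33) + 132)/238 = (-92 + 132)*(1/238) = 40*(1/238) = 20/119 ≈ 0.16807)
-134*(93 + S) = -134*(93 + 20/119) = -134*11087/119 = -1485658/119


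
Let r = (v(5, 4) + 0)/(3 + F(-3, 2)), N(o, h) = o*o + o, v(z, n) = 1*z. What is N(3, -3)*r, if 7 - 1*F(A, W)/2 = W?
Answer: 60/13 ≈ 4.6154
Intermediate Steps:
F(A, W) = 14 - 2*W
v(z, n) = z
N(o, h) = o + o² (N(o, h) = o² + o = o + o²)
r = 5/13 (r = (5 + 0)/(3 + (14 - 2*2)) = 5/(3 + (14 - 4)) = 5/(3 + 10) = 5/13 ≈ 0.38462)
N(3, -3)*r = (3*(1 + 3))*(5/13) = (3*4)*(5/13) = 12*(5/13) = 60/13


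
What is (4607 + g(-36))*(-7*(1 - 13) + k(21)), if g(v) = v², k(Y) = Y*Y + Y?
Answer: 3223038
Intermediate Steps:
k(Y) = Y + Y² (k(Y) = Y² + Y = Y + Y²)
(4607 + g(-36))*(-7*(1 - 13) + k(21)) = (4607 + (-36)²)*(-7*(1 - 13) + 21*(1 + 21)) = (4607 + 1296)*(-7*(-12) + 21*22) = 5903*(84 + 462) = 5903*546 = 3223038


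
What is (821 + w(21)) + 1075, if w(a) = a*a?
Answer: 2337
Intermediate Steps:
w(a) = a**2
(821 + w(21)) + 1075 = (821 + 21**2) + 1075 = (821 + 441) + 1075 = 1262 + 1075 = 2337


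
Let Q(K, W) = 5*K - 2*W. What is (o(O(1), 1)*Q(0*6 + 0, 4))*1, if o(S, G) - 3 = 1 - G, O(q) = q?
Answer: -24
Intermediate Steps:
o(S, G) = 4 - G (o(S, G) = 3 + (1 - G) = 4 - G)
Q(K, W) = -2*W + 5*K
(o(O(1), 1)*Q(0*6 + 0, 4))*1 = ((4 - 1*1)*(-2*4 + 5*(0*6 + 0)))*1 = ((4 - 1)*(-8 + 5*(0 + 0)))*1 = (3*(-8 + 5*0))*1 = (3*(-8 + 0))*1 = (3*(-8))*1 = -24*1 = -24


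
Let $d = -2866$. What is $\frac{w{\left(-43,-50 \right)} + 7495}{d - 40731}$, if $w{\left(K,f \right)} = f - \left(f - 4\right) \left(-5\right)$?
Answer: $- \frac{7175}{43597} \approx -0.16458$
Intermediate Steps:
$w{\left(K,f \right)} = -20 + 6 f$ ($w{\left(K,f \right)} = f - \left(-4 + f\right) \left(-5\right) = f - \left(20 - 5 f\right) = f + \left(-20 + 5 f\right) = -20 + 6 f$)
$\frac{w{\left(-43,-50 \right)} + 7495}{d - 40731} = \frac{\left(-20 + 6 \left(-50\right)\right) + 7495}{-2866 - 40731} = \frac{\left(-20 - 300\right) + 7495}{-2866 - 40731} = \frac{-320 + 7495}{-43597} = 7175 \left(- \frac{1}{43597}\right) = - \frac{7175}{43597}$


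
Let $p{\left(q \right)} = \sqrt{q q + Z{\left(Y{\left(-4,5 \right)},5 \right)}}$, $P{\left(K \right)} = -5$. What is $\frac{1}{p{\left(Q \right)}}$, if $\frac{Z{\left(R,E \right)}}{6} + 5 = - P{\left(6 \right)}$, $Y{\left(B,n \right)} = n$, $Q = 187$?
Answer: $\frac{1}{187} \approx 0.0053476$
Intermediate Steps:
$Z{\left(R,E \right)} = 0$ ($Z{\left(R,E \right)} = -30 + 6 \left(\left(-1\right) \left(-5\right)\right) = -30 + 6 \cdot 5 = -30 + 30 = 0$)
$p{\left(q \right)} = \sqrt{q^{2}}$ ($p{\left(q \right)} = \sqrt{q q + 0} = \sqrt{q^{2} + 0} = \sqrt{q^{2}}$)
$\frac{1}{p{\left(Q \right)}} = \frac{1}{\sqrt{187^{2}}} = \frac{1}{\sqrt{34969}} = \frac{1}{187}$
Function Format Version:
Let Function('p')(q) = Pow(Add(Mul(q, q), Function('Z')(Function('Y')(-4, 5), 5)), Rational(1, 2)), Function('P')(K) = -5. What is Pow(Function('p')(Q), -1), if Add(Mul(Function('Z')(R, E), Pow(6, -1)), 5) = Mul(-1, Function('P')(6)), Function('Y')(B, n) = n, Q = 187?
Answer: Rational(1, 187) ≈ 0.0053476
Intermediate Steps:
Function('Z')(R, E) = 0 (Function('Z')(R, E) = Add(-30, Mul(6, Mul(-1, -5))) = Add(-30, Mul(6, 5)) = Add(-30, 30) = 0)
Function('p')(q) = Pow(Pow(q, 2), Rational(1, 2)) (Function('p')(q) = Pow(Add(Mul(q, q), 0), Rational(1, 2)) = Pow(Add(Pow(q, 2), 0), Rational(1, 2)) = Pow(Pow(q, 2), Rational(1, 2)))
Pow(Function('p')(Q), -1) = Pow(Pow(Pow(187, 2), Rational(1, 2)), -1) = Pow(Pow(34969, Rational(1, 2)), -1) = Pow(187, -1) = Rational(1, 187)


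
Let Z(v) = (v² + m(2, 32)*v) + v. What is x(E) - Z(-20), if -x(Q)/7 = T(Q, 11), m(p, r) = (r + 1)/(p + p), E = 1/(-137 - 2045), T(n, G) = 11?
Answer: -292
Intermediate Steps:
E = -1/2182 (E = 1/(-2182) = -1/2182 ≈ -0.00045829)
m(p, r) = (1 + r)/(2*p) (m(p, r) = (1 + r)/((2*p)) = (1 + r)*(1/(2*p)) = (1 + r)/(2*p))
Z(v) = v² + 37*v/4 (Z(v) = (v² + ((½)*(1 + 32)/2)*v) + v = (v² + ((½)*(½)*33)*v) + v = (v² + 33*v/4) + v = v² + 37*v/4)
x(Q) = -77 (x(Q) = -7*11 = -77)
x(E) - Z(-20) = -77 - (-20)*(37 + 4*(-20))/4 = -77 - (-20)*(37 - 80)/4 = -77 - (-20)*(-43)/4 = -77 - 1*215 = -77 - 215 = -292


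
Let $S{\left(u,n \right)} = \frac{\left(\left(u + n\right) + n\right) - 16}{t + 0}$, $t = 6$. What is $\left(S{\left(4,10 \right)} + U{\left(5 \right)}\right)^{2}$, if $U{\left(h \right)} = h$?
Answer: $\frac{361}{9} \approx 40.111$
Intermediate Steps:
$S{\left(u,n \right)} = - \frac{8}{3} + \frac{n}{3} + \frac{u}{6}$ ($S{\left(u,n \right)} = \frac{\left(\left(u + n\right) + n\right) - 16}{6 + 0} = \frac{\left(\left(n + u\right) + n\right) - 16}{6} = \left(\left(u + 2 n\right) - 16\right) \frac{1}{6} = \left(-16 + u + 2 n\right) \frac{1}{6} = - \frac{8}{3} + \frac{n}{3} + \frac{u}{6}$)
$\left(S{\left(4,10 \right)} + U{\left(5 \right)}\right)^{2} = \left(\left(- \frac{8}{3} + \frac{1}{3} \cdot 10 + \frac{1}{6} \cdot 4\right) + 5\right)^{2} = \left(\left(- \frac{8}{3} + \frac{10}{3} + \frac{2}{3}\right) + 5\right)^{2} = \left(\frac{4}{3} + 5\right)^{2} = \left(\frac{19}{3}\right)^{2} = \frac{361}{9}$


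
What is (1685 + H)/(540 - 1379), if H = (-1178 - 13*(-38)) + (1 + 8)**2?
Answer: -1082/839 ≈ -1.2896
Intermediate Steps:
H = -603 (H = (-1178 + 494) + 9**2 = -684 + 81 = -603)
(1685 + H)/(540 - 1379) = (1685 - 603)/(540 - 1379) = 1082/(-839) = 1082*(-1/839) = -1082/839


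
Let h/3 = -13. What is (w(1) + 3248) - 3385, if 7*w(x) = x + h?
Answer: -997/7 ≈ -142.43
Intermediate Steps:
h = -39 (h = 3*(-13) = -39)
w(x) = -39/7 + x/7 (w(x) = (x - 39)/7 = (-39 + x)/7 = -39/7 + x/7)
(w(1) + 3248) - 3385 = ((-39/7 + (⅐)*1) + 3248) - 3385 = ((-39/7 + ⅐) + 3248) - 3385 = (-38/7 + 3248) - 3385 = 22698/7 - 3385 = -997/7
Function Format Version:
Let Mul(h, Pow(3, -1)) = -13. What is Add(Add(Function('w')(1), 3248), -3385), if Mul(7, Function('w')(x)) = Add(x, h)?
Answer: Rational(-997, 7) ≈ -142.43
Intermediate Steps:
h = -39 (h = Mul(3, -13) = -39)
Function('w')(x) = Add(Rational(-39, 7), Mul(Rational(1, 7), x)) (Function('w')(x) = Mul(Rational(1, 7), Add(x, -39)) = Mul(Rational(1, 7), Add(-39, x)) = Add(Rational(-39, 7), Mul(Rational(1, 7), x)))
Add(Add(Function('w')(1), 3248), -3385) = Add(Add(Add(Rational(-39, 7), Mul(Rational(1, 7), 1)), 3248), -3385) = Add(Add(Add(Rational(-39, 7), Rational(1, 7)), 3248), -3385) = Add(Add(Rational(-38, 7), 3248), -3385) = Add(Rational(22698, 7), -3385) = Rational(-997, 7)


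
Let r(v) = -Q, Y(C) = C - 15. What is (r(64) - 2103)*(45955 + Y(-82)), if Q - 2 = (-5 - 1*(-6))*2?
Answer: -96622806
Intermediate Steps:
Y(C) = -15 + C
Q = 4 (Q = 2 + (-5 - 1*(-6))*2 = 2 + (-5 + 6)*2 = 2 + 1*2 = 2 + 2 = 4)
r(v) = -4 (r(v) = -1*4 = -4)
(r(64) - 2103)*(45955 + Y(-82)) = (-4 - 2103)*(45955 + (-15 - 82)) = -2107*(45955 - 97) = -2107*45858 = -96622806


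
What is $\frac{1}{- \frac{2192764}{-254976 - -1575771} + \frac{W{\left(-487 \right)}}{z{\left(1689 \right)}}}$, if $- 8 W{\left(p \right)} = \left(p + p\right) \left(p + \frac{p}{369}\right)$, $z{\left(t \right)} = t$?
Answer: $- \frac{26132495130}{963250671221} \approx -0.027129$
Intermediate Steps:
$W{\left(p \right)} = - \frac{185 p^{2}}{738}$ ($W{\left(p \right)} = - \frac{\left(p + p\right) \left(p + \frac{p}{369}\right)}{8} = - \frac{2 p \left(p + p \frac{1}{369}\right)}{8} = - \frac{2 p \left(p + \frac{p}{369}\right)}{8} = - \frac{2 p \frac{370 p}{369}}{8} = - \frac{\frac{740}{369} p^{2}}{8} = - \frac{185 p^{2}}{738}$)
$\frac{1}{- \frac{2192764}{-254976 - -1575771} + \frac{W{\left(-487 \right)}}{z{\left(1689 \right)}}} = \frac{1}{- \frac{2192764}{-254976 - -1575771} + \frac{\left(- \frac{185}{738}\right) \left(-487\right)^{2}}{1689}} = \frac{1}{- \frac{2192764}{-254976 + 1575771} + \left(- \frac{185}{738}\right) 237169 \cdot \frac{1}{1689}} = \frac{1}{- \frac{2192764}{1320795} - \frac{43876265}{1246482}} = \frac{1}{\left(-2192764\right) \frac{1}{1320795} - \frac{43876265}{1246482}} = \frac{1}{- \frac{313252}{188685} - \frac{43876265}{1246482}} = \frac{1}{- \frac{963250671221}{26132495130}} = - \frac{26132495130}{963250671221}$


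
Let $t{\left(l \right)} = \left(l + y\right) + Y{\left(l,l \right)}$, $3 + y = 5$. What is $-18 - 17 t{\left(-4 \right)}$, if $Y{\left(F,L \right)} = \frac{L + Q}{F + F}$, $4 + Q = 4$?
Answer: $\frac{15}{2} \approx 7.5$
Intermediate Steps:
$y = 2$ ($y = -3 + 5 = 2$)
$Q = 0$ ($Q = -4 + 4 = 0$)
$Y{\left(F,L \right)} = \frac{L}{2 F}$ ($Y{\left(F,L \right)} = \frac{L + 0}{F + F} = \frac{L}{2 F}$)
$t{\left(l \right)} = \frac{5}{2} + l$ ($t{\left(l \right)} = \left(l + 2\right) + \frac{l}{2 l} = \left(2 + l\right) + \frac{1}{2} = \frac{5}{2} + l$)
$-18 - 17 t{\left(-4 \right)} = -18 - 17 \left(\frac{5}{2} - 4\right) = -18 - - \frac{51}{2} = -18 + \frac{51}{2} = \frac{15}{2}$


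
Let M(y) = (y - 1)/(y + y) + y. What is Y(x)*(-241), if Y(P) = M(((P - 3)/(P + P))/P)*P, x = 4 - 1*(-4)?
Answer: 1891127/80 ≈ 23639.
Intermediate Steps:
x = 8 (x = 4 + 4 = 8)
M(y) = y + (-1 + y)/(2*y) (M(y) = (-1 + y)/((2*y)) + y = (-1 + y)*(1/(2*y)) + y = (-1 + y)/(2*y) + y = y + (-1 + y)/(2*y))
Y(P) = P*(½ + (-3 + P)/(2*P²) - P²/(-3 + P)) (Y(P) = (½ + ((P - 3)/(P + P))/P - P*(P + P)/(P - 3)/2)*P = (½ + ((-3 + P)/((2*P)))/P - 2*P²/(-3 + P)/2)*P = (½ + ((-3 + P)*(1/(2*P)))/P - 2*P²/(-3 + P)/2)*P = (½ + ((-3 + P)/(2*P))/P - 2*P²/(-3 + P)/2)*P = (½ + (-3 + P)/(2*P²) - 2*P²/(-3 + P)/2)*P = (½ + (-3 + P)/(2*P²) - P²/(-3 + P))*P = P*(½ + (-3 + P)/(2*P²) - P²/(-3 + P)))
Y(x)*(-241) = ((½)*((-3 + 8)² - 2*8⁴ + 8²*(-3 + 8))/(8*(-3 + 8)))*(-241) = ((½)*(⅛)*(5² - 2*4096 + 64*5)/5)*(-241) = ((½)*(⅛)*(⅕)*(25 - 8192 + 320))*(-241) = ((½)*(⅛)*(⅕)*(-7847))*(-241) = -7847/80*(-241) = 1891127/80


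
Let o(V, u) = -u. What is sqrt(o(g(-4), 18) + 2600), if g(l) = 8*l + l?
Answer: sqrt(2582) ≈ 50.813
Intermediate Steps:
g(l) = 9*l
sqrt(o(g(-4), 18) + 2600) = sqrt(-1*18 + 2600) = sqrt(-18 + 2600) = sqrt(2582)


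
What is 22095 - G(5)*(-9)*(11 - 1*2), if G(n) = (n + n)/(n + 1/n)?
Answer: 289260/13 ≈ 22251.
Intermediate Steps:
G(n) = 2*n/(n + 1/n) (G(n) = (2*n)/(n + 1/n) = 2*n/(n + 1/n))
22095 - G(5)*(-9)*(11 - 1*2) = 22095 - (2*5**2/(1 + 5**2))*(-9)*(11 - 1*2) = 22095 - (2*25/(1 + 25))*(-9)*(11 - 2) = 22095 - (2*25/26)*(-9)*9 = 22095 - (2*25*(1/26))*(-9)*9 = 22095 - (25/13)*(-9)*9 = 22095 - (-225)*9/13 = 22095 - 1*(-2025/13) = 22095 + 2025/13 = 289260/13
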